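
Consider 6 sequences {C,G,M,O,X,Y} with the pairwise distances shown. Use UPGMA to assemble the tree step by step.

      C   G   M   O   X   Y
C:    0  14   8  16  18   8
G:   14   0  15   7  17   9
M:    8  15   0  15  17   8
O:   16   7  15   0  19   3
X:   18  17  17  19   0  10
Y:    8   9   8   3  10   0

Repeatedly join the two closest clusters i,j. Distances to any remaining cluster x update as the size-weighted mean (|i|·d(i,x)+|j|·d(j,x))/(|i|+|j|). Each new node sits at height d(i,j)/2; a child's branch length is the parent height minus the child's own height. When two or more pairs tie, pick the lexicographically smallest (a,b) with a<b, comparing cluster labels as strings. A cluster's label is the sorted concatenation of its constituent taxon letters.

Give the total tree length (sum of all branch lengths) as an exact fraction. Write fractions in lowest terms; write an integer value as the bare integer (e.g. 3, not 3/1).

iteration 1: select O,Y (d=3); attach at lengths (3/2, 3/2); label the merged cluster OY
  updated: d(C,OY)=12, d(G,OY)=8, d(M,OY)=23/2, d(OY,X)=29/2
iteration 2: select C,M (d=8); attach at lengths (4, 4); label the merged cluster CM
  updated: d(CM,G)=29/2, d(CM,OY)=47/4, d(CM,X)=35/2
iteration 3: select G,OY (d=8); attach at lengths (4, 5/2); label the merged cluster GOY
  updated: d(CM,GOY)=38/3, d(GOY,X)=46/3
iteration 4: select CM,GOY (d=38/3); attach at lengths (7/3, 7/3); label the merged cluster CGMOY
  updated: d(CGMOY,X)=81/5
iteration 5: select CGMOY,X (d=81/5); attach at lengths (53/30, 81/10); label the merged cluster CGMOXY
final tree: (((C:4,M:4):7/3,(G:4,(O:3/2,Y:3/2):5/2):7/3):53/30,X:81/10)
total length: 961/30

961/30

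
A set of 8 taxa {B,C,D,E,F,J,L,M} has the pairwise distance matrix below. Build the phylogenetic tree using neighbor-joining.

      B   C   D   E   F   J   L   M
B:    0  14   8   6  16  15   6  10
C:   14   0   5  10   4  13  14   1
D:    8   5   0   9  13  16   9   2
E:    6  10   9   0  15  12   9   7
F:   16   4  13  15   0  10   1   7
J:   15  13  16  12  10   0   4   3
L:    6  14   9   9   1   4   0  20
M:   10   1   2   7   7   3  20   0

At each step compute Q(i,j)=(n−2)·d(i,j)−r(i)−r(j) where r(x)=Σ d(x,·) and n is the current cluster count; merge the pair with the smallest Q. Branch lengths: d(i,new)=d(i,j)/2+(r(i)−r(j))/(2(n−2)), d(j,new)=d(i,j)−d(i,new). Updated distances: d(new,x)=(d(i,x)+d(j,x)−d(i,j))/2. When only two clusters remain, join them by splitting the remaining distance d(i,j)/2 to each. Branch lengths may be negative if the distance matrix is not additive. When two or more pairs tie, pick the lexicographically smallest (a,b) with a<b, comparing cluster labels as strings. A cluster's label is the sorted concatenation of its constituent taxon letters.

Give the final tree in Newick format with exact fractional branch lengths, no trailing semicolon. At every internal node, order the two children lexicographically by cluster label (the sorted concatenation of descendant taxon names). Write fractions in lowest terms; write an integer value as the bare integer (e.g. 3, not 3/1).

iteration 1: select F,L (d=1, Q=-123); attach at lengths (3/4, 1/4); label the merged cluster FL
  updated: d(B,FL)=21/2, d(C,FL)=17/2, d(D,FL)=21/2, d(E,FL)=23/2, d(FL,J)=13/2, d(FL,M)=13
iteration 2: select FL,J (d=13/2, Q=-187/2); attach at lengths (11/4, 15/4); label the merged cluster FJL
  updated: d(B,FJL)=19/2, d(C,FJL)=15/2, d(D,FJL)=10, d(E,FJL)=17/2, d(FJL,M)=19/4
iteration 3: select B,E (d=6, Q=-64); attach at lengths (31/8, 17/8); label the merged cluster BE
  updated: d(BE,C)=9, d(BE,D)=11/2, d(BE,FJL)=6, d(BE,M)=11/2
iteration 4: select BE,FJL (d=6, Q=-145/4); attach at lengths (21/8, 27/8); label the merged cluster BEFJL
  updated: d(BEFJL,C)=21/4, d(BEFJL,D)=19/4, d(BEFJL,M)=17/8
iteration 5: select BEFJL,D (d=19/4, Q=-115/8); attach at lengths (79/32, 73/32); label the merged cluster BDEFJL
  updated: d(BDEFJL,C)=11/4, d(BDEFJL,M)=-5/16
iteration 6: select BDEFJL,C (d=11/4, Q=-55/16); attach at lengths (23/32, 65/32); label the merged cluster BCDEFJL
  updated: d(BCDEFJL,M)=-33/32
iteration 7: select BCDEFJL,M (d=-33/32); attach at lengths (-33/64, -33/64); label the merged cluster BCDEFJLM
final tree: (((((B:31/8,E:17/8):21/8,((F:3/4,L:1/4):11/4,J:15/4):27/8):79/32,D:73/32):23/32,C:65/32):-33/64,M:-33/64)
total length: 831/32

(((((B:31/8,E:17/8):21/8,((F:3/4,L:1/4):11/4,J:15/4):27/8):79/32,D:73/32):23/32,C:65/32):-33/64,M:-33/64)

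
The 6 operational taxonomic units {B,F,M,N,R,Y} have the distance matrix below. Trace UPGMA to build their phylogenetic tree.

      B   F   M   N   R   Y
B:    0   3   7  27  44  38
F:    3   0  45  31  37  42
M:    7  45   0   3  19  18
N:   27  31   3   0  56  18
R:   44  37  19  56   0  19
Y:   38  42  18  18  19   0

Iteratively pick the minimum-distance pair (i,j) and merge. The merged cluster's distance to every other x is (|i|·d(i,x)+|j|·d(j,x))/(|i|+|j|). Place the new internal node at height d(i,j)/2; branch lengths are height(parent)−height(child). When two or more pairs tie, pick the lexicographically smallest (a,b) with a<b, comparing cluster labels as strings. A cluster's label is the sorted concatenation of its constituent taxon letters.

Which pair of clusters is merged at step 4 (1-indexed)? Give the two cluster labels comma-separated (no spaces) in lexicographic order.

step 1: merge (B,F) at d=3; branch lengths B→3/2, F→3/2; new cluster BF
  updated: d(BF,M)=26, d(BF,N)=29, d(BF,R)=81/2, d(BF,Y)=40
step 2: merge (M,N) at d=3; branch lengths M→3/2, N→3/2; new cluster MN
  updated: d(BF,MN)=55/2, d(MN,R)=75/2, d(MN,Y)=18
step 3: merge (MN,Y) at d=18; branch lengths MN→15/2, Y→9; new cluster MNY
  updated: d(BF,MNY)=95/3, d(MNY,R)=94/3
step 4: merge (MNY,R) at d=94/3; branch lengths MNY→20/3, R→47/3; new cluster MNRY
  updated: d(BF,MNRY)=271/8
step 5: merge (BF,MNRY) at d=271/8; branch lengths BF→247/16, MNRY→61/48; new cluster BFMNRY
final tree: ((B:3/2,F:3/2):247/16,(((M:3/2,N:3/2):15/2,Y:9):20/3,R:47/3):61/48)
total length: 1477/24

MNY,R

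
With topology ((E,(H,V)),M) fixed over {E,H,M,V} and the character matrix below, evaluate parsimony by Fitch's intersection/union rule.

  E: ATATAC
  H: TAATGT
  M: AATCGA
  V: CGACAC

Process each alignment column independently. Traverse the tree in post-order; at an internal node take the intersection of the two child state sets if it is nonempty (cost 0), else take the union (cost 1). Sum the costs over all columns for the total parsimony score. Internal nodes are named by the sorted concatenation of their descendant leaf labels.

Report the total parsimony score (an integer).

11

[col 0] HV: children H:{T}, V:{C} ∪→ {C,T}; cost 1
[col 0] EHV: children E:{A}, HV:{C,T} ∪→ {A,C,T}; cost 1
[col 0] EHMV: children EHV:{A,C,T}, M:{A} ∩→ {A}; cost 0
[col 1] HV: children H:{A}, V:{G} ∪→ {A,G}; cost 1
[col 1] EHV: children E:{T}, HV:{A,G} ∪→ {A,G,T}; cost 1
[col 1] EHMV: children EHV:{A,G,T}, M:{A} ∩→ {A}; cost 0
[col 2] HV: children H:{A}, V:{A} ∩→ {A}; cost 0
[col 2] EHV: children E:{A}, HV:{A} ∩→ {A}; cost 0
[col 2] EHMV: children EHV:{A}, M:{T} ∪→ {A,T}; cost 1
[col 3] HV: children H:{T}, V:{C} ∪→ {C,T}; cost 1
[col 3] EHV: children E:{T}, HV:{C,T} ∩→ {T}; cost 0
[col 3] EHMV: children EHV:{T}, M:{C} ∪→ {C,T}; cost 1
[col 4] HV: children H:{G}, V:{A} ∪→ {A,G}; cost 1
[col 4] EHV: children E:{A}, HV:{A,G} ∩→ {A}; cost 0
[col 4] EHMV: children EHV:{A}, M:{G} ∪→ {A,G}; cost 1
[col 5] HV: children H:{T}, V:{C} ∪→ {C,T}; cost 1
[col 5] EHV: children E:{C}, HV:{C,T} ∩→ {C}; cost 0
[col 5] EHMV: children EHV:{C}, M:{A} ∪→ {A,C}; cost 1
per-site changes: [2, 2, 1, 2, 2, 2]; total = 11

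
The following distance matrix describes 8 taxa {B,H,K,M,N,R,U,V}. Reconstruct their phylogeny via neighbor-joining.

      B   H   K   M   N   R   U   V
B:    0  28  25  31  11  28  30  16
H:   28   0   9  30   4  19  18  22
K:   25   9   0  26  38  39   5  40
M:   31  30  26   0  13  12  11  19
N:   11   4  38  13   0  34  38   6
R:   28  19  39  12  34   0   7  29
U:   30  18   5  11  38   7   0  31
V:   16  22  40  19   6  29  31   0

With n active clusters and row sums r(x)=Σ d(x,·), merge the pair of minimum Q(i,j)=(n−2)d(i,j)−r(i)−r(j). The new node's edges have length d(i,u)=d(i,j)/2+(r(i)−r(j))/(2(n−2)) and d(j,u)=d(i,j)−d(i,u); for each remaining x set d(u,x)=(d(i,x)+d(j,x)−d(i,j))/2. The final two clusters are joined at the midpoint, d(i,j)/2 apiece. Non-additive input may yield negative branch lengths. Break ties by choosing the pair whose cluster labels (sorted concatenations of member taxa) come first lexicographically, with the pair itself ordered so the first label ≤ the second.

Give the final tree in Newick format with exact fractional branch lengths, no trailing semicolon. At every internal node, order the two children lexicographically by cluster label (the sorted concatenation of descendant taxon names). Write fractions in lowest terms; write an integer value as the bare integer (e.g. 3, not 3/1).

(((B:315/32,V:197/32):35/32,(H:11/3,((K:6,U:-1):19/2,(M:77/20,R:163/20):11/4):119/24):271/32):-19/64,N:-19/64)

step 1: merge (K,U) at d=5, Q=-292; branch lengths K→6, U→-1; new cluster KU
  updated: d(B,KU)=25, d(H,KU)=11, d(KU,M)=16, d(KU,N)=71/2, d(KU,R)=41/2, d(KU,V)=33
step 2: merge (M,R) at d=12, Q=-407/2; branch lengths M→77/20, R→163/20; new cluster MR
  updated: d(B,MR)=47/2, d(H,MR)=37/2, d(KU,MR)=49/4, d(MR,N)=35/2, d(MR,V)=18
step 3: merge (KU,MR) at d=49/4, Q=-315/2; branch lengths KU→19/2, MR→11/4; new cluster KMRU
  updated: d(B,KMRU)=145/8, d(H,KMRU)=69/8, d(KMRU,N)=163/8, d(KMRU,V)=155/8
step 4: merge (H,KMRU) at d=69/8, Q=-413/4; branch lengths H→11/3, KMRU→119/24; new cluster HKMRU
  updated: d(B,HKMRU)=75/4, d(HKMRU,N)=63/8, d(HKMRU,V)=131/8
step 5: merge (B,V) at d=16, Q=-417/8; branch lengths B→315/32, V→197/32; new cluster BV
  updated: d(BV,HKMRU)=153/16, d(BV,N)=1/2
step 6: merge (BV,HKMRU) at d=153/16, Q=-287/16; branch lengths BV→35/32, HKMRU→271/32; new cluster BHKMRUV
  updated: d(BHKMRUV,N)=-19/32
step 7: merge (BHKMRUV,N) at d=-19/32; branch lengths BHKMRUV→-19/64, N→-19/64; new cluster BHKMNRUV
final tree: (((B:315/32,V:197/32):35/32,(H:11/3,((K:6,U:-1):19/2,(M:77/20,R:163/20):11/4):119/24):271/32):-19/64,N:-19/64)
total length: 2011/32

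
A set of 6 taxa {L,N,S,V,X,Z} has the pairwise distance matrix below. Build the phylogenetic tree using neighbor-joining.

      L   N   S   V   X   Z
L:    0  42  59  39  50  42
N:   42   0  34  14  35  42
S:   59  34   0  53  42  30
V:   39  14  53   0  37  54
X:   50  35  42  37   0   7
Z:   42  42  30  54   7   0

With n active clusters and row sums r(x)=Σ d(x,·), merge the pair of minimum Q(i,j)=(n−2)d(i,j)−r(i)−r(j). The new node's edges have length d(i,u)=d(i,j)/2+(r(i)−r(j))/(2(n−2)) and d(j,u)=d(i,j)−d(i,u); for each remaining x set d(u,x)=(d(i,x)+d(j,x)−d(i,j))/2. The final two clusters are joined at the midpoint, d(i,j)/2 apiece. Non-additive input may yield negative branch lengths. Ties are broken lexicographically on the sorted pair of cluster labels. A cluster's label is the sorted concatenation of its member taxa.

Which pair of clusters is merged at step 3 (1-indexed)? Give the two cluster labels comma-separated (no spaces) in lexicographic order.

1. join X+Z (d=7, Q=-318) ⇒ XZ; edges |X|=3, |Z|=4
  updated: d(L,XZ)=85/2, d(N,XZ)=35, d(S,XZ)=65/2, d(V,XZ)=42
2. join S+XZ (d=65/2, Q=-233) ⇒ SXZ; edges |S|=62/3, |XZ|=71/6
  updated: d(L,SXZ)=69/2, d(N,SXZ)=73/4, d(SXZ,V)=125/4
3. join L+SXZ (d=69/2, Q=-261/2) ⇒ LSXZ; edges |L|=201/8, |SXZ|=75/8
  updated: d(LSXZ,N)=103/8, d(LSXZ,V)=143/8
4. join LSXZ+N (d=103/8, Q=-179/4) ⇒ LNSXZ; edges |LSXZ|=67/8, |N|=9/2
  updated: d(LNSXZ,V)=19/2
5. join LNSXZ+V (d=19/2) ⇒ LNSVXZ; edges |LNSXZ|=19/4, |V|=19/4
final tree: (((L:201/8,(S:62/3,(X:3,Z:4):71/6):75/8):67/8,N:9/2):19/4,V:19/4)
total length: 771/8

L,SXZ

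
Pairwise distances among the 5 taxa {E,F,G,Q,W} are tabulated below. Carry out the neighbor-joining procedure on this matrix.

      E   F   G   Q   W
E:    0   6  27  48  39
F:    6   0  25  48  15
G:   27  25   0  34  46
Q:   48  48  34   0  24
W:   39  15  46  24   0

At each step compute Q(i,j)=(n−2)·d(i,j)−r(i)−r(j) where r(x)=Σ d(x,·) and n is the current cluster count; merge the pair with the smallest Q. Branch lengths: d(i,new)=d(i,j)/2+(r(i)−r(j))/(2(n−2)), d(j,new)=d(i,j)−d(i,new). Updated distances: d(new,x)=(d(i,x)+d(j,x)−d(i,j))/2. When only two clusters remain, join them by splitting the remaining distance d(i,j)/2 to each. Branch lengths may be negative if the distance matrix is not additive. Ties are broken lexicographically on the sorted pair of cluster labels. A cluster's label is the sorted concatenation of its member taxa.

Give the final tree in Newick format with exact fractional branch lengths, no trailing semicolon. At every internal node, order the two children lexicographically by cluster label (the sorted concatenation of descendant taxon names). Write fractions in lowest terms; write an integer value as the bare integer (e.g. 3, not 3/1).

(((E:13/2,F:-1/2):35/4,G:57/4):55/8,(Q:17,W:7):55/8)

iteration 1: select Q,W (d=24, Q=-206); attach at lengths (17, 7); label the merged cluster QW
  updated: d(E,QW)=63/2, d(F,QW)=39/2, d(G,QW)=28
iteration 2: select E,F (d=6, Q=-103); attach at lengths (13/2, -1/2); label the merged cluster EF
  updated: d(EF,G)=23, d(EF,QW)=45/2
iteration 3: select EF,G (d=23, Q=-147/2); attach at lengths (35/4, 57/4); label the merged cluster EFG
  updated: d(EFG,QW)=55/4
iteration 4: select EFG,QW (d=55/4); attach at lengths (55/8, 55/8); label the merged cluster EFGQW
final tree: (((E:13/2,F:-1/2):35/4,G:57/4):55/8,(Q:17,W:7):55/8)
total length: 267/4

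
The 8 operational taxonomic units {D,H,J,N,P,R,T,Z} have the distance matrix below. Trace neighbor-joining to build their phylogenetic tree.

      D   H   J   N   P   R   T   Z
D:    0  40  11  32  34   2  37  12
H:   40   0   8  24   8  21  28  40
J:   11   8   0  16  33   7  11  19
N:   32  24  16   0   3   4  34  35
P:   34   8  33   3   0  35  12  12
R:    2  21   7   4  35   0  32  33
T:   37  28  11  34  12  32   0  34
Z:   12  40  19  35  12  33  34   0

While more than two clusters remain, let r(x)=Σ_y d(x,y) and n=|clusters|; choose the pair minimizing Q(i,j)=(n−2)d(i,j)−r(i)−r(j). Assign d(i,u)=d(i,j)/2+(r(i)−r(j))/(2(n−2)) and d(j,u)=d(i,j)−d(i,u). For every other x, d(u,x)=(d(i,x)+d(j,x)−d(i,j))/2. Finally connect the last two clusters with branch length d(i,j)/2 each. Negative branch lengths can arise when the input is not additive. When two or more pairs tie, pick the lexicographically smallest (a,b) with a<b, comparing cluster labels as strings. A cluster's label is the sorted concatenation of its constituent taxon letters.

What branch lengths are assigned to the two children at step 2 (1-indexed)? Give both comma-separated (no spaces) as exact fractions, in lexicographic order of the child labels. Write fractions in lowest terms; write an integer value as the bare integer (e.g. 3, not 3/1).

17/4,-5/4

iteration 1: select D,R (d=2, Q=-290); attach at lengths (23/6, -11/6); label the merged cluster DR
  updated: d(DR,H)=59/2, d(DR,J)=8, d(DR,N)=17, d(DR,P)=67/2, d(DR,T)=67/2, d(DR,Z)=43/2
iteration 2: select N,P (d=3, Q=-431/2); attach at lengths (17/4, -5/4); label the merged cluster NP
  updated: d(DR,NP)=95/4, d(H,NP)=29/2, d(J,NP)=23, d(NP,T)=43/2, d(NP,Z)=22
iteration 3: select DR,Z (d=43/2, Q=-667/4); attach at lengths (263/32, 425/32); label the merged cluster DRZ
  updated: d(DRZ,H)=24, d(DRZ,J)=11/4, d(DRZ,NP)=97/8, d(DRZ,T)=23
iteration 4: select H,NP (d=29/2, Q=-817/8); attach at lengths (125/16, 107/16); label the merged cluster HNP
  updated: d(DRZ,HNP)=173/16, d(HNP,J)=33/4, d(HNP,T)=35/2
iteration 5: select DRZ,J (d=11/4, Q=-849/16); attach at lengths (321/64, -145/64); label the merged cluster DJRZ
  updated: d(DJRZ,HNP)=261/32, d(DJRZ,T)=125/8
iteration 6: select DJRZ,HNP (d=261/32, Q=-1321/32); attach at lengths (201/64, 321/64); label the merged cluster DHJNPRZ
  updated: d(DHJNPRZ,T)=799/64
iteration 7: select DHJNPRZ,T (d=799/64); attach at lengths (799/128, 799/128); label the merged cluster DHJNPRTZ
final tree: (((((D:23/6,R:-11/6):263/32,Z:425/32):321/64,J:-145/64):201/64,(H:125/16,(N:17/4,P:-5/4):107/16):321/64):799/128,T:799/128)
total length: 4121/64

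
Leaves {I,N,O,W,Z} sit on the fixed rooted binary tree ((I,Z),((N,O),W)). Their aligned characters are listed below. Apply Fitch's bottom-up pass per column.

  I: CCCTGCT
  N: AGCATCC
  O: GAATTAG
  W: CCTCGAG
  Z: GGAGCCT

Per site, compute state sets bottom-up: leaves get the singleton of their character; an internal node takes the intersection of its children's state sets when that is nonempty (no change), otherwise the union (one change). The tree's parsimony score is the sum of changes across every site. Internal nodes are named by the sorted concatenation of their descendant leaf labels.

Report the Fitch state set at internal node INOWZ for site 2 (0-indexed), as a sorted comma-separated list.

IZ@0: {C} ∪ {G} = {C,G} (union, +1)
NO@0: {A} ∪ {G} = {A,G} (union, +1)
NOW@0: {A,G} ∪ {C} = {A,C,G} (union, +1)
INOWZ@0: {C,G} ∩ {A,C,G} = {C,G} (intersection, +0)
IZ@1: {C} ∪ {G} = {C,G} (union, +1)
NO@1: {G} ∪ {A} = {A,G} (union, +1)
NOW@1: {A,G} ∪ {C} = {A,C,G} (union, +1)
INOWZ@1: {C,G} ∩ {A,C,G} = {C,G} (intersection, +0)
IZ@2: {C} ∪ {A} = {A,C} (union, +1)
NO@2: {C} ∪ {A} = {A,C} (union, +1)
NOW@2: {A,C} ∪ {T} = {A,C,T} (union, +1)
INOWZ@2: {A,C} ∩ {A,C,T} = {A,C} (intersection, +0)
IZ@3: {T} ∪ {G} = {G,T} (union, +1)
NO@3: {A} ∪ {T} = {A,T} (union, +1)
NOW@3: {A,T} ∪ {C} = {A,C,T} (union, +1)
INOWZ@3: {G,T} ∩ {A,C,T} = {T} (intersection, +0)
IZ@4: {G} ∪ {C} = {C,G} (union, +1)
NO@4: {T} ∩ {T} = {T} (intersection, +0)
NOW@4: {T} ∪ {G} = {G,T} (union, +1)
INOWZ@4: {C,G} ∩ {G,T} = {G} (intersection, +0)
IZ@5: {C} ∩ {C} = {C} (intersection, +0)
NO@5: {C} ∪ {A} = {A,C} (union, +1)
NOW@5: {A,C} ∩ {A} = {A} (intersection, +0)
INOWZ@5: {C} ∪ {A} = {A,C} (union, +1)
IZ@6: {T} ∩ {T} = {T} (intersection, +0)
NO@6: {C} ∪ {G} = {C,G} (union, +1)
NOW@6: {C,G} ∩ {G} = {G} (intersection, +0)
INOWZ@6: {T} ∪ {G} = {G,T} (union, +1)
per-site changes: [3, 3, 3, 3, 2, 2, 2]; total = 18

A,C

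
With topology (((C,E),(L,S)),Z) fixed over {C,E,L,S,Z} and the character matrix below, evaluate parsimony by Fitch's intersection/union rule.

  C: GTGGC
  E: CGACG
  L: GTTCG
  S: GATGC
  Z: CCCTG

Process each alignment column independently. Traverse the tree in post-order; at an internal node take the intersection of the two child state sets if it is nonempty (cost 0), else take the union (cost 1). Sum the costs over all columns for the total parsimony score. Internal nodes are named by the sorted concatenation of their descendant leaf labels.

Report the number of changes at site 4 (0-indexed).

site 0, node CE: C={G} ∪ E={C} → {C,G} (+1)
site 0, node LS: L={G} ∩ S={G} → {G} (+0)
site 0, node CELS: CE={C,G} ∩ LS={G} → {G} (+0)
site 0, node CELSZ: CELS={G} ∪ Z={C} → {C,G} (+1)
site 1, node CE: C={T} ∪ E={G} → {G,T} (+1)
site 1, node LS: L={T} ∪ S={A} → {A,T} (+1)
site 1, node CELS: CE={G,T} ∩ LS={A,T} → {T} (+0)
site 1, node CELSZ: CELS={T} ∪ Z={C} → {C,T} (+1)
site 2, node CE: C={G} ∪ E={A} → {A,G} (+1)
site 2, node LS: L={T} ∩ S={T} → {T} (+0)
site 2, node CELS: CE={A,G} ∪ LS={T} → {A,G,T} (+1)
site 2, node CELSZ: CELS={A,G,T} ∪ Z={C} → {A,C,G,T} (+1)
site 3, node CE: C={G} ∪ E={C} → {C,G} (+1)
site 3, node LS: L={C} ∪ S={G} → {C,G} (+1)
site 3, node CELS: CE={C,G} ∩ LS={C,G} → {C,G} (+0)
site 3, node CELSZ: CELS={C,G} ∪ Z={T} → {C,G,T} (+1)
site 4, node CE: C={C} ∪ E={G} → {C,G} (+1)
site 4, node LS: L={G} ∪ S={C} → {C,G} (+1)
site 4, node CELS: CE={C,G} ∩ LS={C,G} → {C,G} (+0)
site 4, node CELSZ: CELS={C,G} ∩ Z={G} → {G} (+0)
per-site changes: [2, 3, 3, 3, 2]; total = 13

2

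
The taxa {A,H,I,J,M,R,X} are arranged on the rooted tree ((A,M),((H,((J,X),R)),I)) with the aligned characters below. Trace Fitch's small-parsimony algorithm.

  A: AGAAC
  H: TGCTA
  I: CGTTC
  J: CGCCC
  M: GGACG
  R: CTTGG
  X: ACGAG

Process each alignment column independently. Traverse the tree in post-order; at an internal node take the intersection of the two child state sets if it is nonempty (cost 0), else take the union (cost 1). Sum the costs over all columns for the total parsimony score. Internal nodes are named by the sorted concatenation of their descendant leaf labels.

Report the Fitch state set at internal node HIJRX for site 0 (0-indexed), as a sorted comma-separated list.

[col 0] AM: children A:{A}, M:{G} ∪→ {A,G}; cost 1
[col 0] JX: children J:{C}, X:{A} ∪→ {A,C}; cost 1
[col 0] JRX: children JX:{A,C}, R:{C} ∩→ {C}; cost 0
[col 0] HJRX: children H:{T}, JRX:{C} ∪→ {C,T}; cost 1
[col 0] HIJRX: children HJRX:{C,T}, I:{C} ∩→ {C}; cost 0
[col 0] AHIJMRX: children AM:{A,G}, HIJRX:{C} ∪→ {A,C,G}; cost 1
[col 1] AM: children A:{G}, M:{G} ∩→ {G}; cost 0
[col 1] JX: children J:{G}, X:{C} ∪→ {C,G}; cost 1
[col 1] JRX: children JX:{C,G}, R:{T} ∪→ {C,G,T}; cost 1
[col 1] HJRX: children H:{G}, JRX:{C,G,T} ∩→ {G}; cost 0
[col 1] HIJRX: children HJRX:{G}, I:{G} ∩→ {G}; cost 0
[col 1] AHIJMRX: children AM:{G}, HIJRX:{G} ∩→ {G}; cost 0
[col 2] AM: children A:{A}, M:{A} ∩→ {A}; cost 0
[col 2] JX: children J:{C}, X:{G} ∪→ {C,G}; cost 1
[col 2] JRX: children JX:{C,G}, R:{T} ∪→ {C,G,T}; cost 1
[col 2] HJRX: children H:{C}, JRX:{C,G,T} ∩→ {C}; cost 0
[col 2] HIJRX: children HJRX:{C}, I:{T} ∪→ {C,T}; cost 1
[col 2] AHIJMRX: children AM:{A}, HIJRX:{C,T} ∪→ {A,C,T}; cost 1
[col 3] AM: children A:{A}, M:{C} ∪→ {A,C}; cost 1
[col 3] JX: children J:{C}, X:{A} ∪→ {A,C}; cost 1
[col 3] JRX: children JX:{A,C}, R:{G} ∪→ {A,C,G}; cost 1
[col 3] HJRX: children H:{T}, JRX:{A,C,G} ∪→ {A,C,G,T}; cost 1
[col 3] HIJRX: children HJRX:{A,C,G,T}, I:{T} ∩→ {T}; cost 0
[col 3] AHIJMRX: children AM:{A,C}, HIJRX:{T} ∪→ {A,C,T}; cost 1
[col 4] AM: children A:{C}, M:{G} ∪→ {C,G}; cost 1
[col 4] JX: children J:{C}, X:{G} ∪→ {C,G}; cost 1
[col 4] JRX: children JX:{C,G}, R:{G} ∩→ {G}; cost 0
[col 4] HJRX: children H:{A}, JRX:{G} ∪→ {A,G}; cost 1
[col 4] HIJRX: children HJRX:{A,G}, I:{C} ∪→ {A,C,G}; cost 1
[col 4] AHIJMRX: children AM:{C,G}, HIJRX:{A,C,G} ∩→ {C,G}; cost 0
per-site changes: [4, 2, 4, 5, 4]; total = 19

C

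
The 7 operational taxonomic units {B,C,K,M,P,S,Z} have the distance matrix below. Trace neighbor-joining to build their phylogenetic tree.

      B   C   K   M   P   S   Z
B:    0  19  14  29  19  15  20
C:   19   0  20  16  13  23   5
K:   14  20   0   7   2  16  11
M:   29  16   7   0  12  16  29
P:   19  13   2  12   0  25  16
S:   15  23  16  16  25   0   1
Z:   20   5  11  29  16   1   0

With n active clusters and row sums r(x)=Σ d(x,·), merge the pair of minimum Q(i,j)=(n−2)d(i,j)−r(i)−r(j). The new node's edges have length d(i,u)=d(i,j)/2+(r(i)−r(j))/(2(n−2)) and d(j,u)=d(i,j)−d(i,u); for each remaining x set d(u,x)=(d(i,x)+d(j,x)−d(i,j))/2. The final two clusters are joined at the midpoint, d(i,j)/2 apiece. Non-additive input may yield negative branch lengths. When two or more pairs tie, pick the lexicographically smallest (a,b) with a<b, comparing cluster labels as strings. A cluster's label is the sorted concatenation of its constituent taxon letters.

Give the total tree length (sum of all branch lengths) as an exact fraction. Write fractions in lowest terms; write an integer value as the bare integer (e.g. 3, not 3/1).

42

step 1: merge (S,Z) at d=1, Q=-173; branch lengths S→19/10, Z→-9/10; new cluster SZ
  updated: d(B,SZ)=17, d(C,SZ)=27/2, d(K,SZ)=13, d(M,SZ)=22, d(P,SZ)=20
step 2: merge (B,SZ) at d=17, Q=-231/2; branch lengths B→161/16, SZ→111/16; new cluster BSZ
  updated: d(BSZ,C)=31/4, d(BSZ,K)=5, d(BSZ,M)=17, d(BSZ,P)=11
step 3: merge (BSZ,C) at d=31/4, Q=-297/4; branch lengths BSZ→29/24, C→157/24; new cluster BCSZ
  updated: d(BCSZ,K)=69/8, d(BCSZ,M)=101/8, d(BCSZ,P)=65/8
step 4: merge (BCSZ,M) at d=101/8, Q=-143/4; branch lengths BCSZ→23/4, M→55/8; new cluster BCMSZ
  updated: d(BCMSZ,K)=3/2, d(BCMSZ,P)=15/4
step 5: merge (BCMSZ,K) at d=3/2, Q=-29/4; branch lengths BCMSZ→13/8, K→-1/8; new cluster BCKMSZ
  updated: d(BCKMSZ,P)=17/8
step 6: merge (BCKMSZ,P) at d=17/8; branch lengths BCKMSZ→17/16, P→17/16; new cluster BCKMPSZ
final tree: (((((B:161/16,(S:19/10,Z:-9/10):111/16):29/24,C:157/24):23/4,M:55/8):13/8,K:-1/8):17/16,P:17/16)
total length: 42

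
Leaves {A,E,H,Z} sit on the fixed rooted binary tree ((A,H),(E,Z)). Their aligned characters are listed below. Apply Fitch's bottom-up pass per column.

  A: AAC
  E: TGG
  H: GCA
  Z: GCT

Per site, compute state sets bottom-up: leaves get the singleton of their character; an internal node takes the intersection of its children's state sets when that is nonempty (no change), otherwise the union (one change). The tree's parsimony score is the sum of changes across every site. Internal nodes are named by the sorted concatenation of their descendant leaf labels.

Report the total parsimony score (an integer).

7

[col 0] AH: children A:{A}, H:{G} ∪→ {A,G}; cost 1
[col 0] EZ: children E:{T}, Z:{G} ∪→ {G,T}; cost 1
[col 0] AEHZ: children AH:{A,G}, EZ:{G,T} ∩→ {G}; cost 0
[col 1] AH: children A:{A}, H:{C} ∪→ {A,C}; cost 1
[col 1] EZ: children E:{G}, Z:{C} ∪→ {C,G}; cost 1
[col 1] AEHZ: children AH:{A,C}, EZ:{C,G} ∩→ {C}; cost 0
[col 2] AH: children A:{C}, H:{A} ∪→ {A,C}; cost 1
[col 2] EZ: children E:{G}, Z:{T} ∪→ {G,T}; cost 1
[col 2] AEHZ: children AH:{A,C}, EZ:{G,T} ∪→ {A,C,G,T}; cost 1
per-site changes: [2, 2, 3]; total = 7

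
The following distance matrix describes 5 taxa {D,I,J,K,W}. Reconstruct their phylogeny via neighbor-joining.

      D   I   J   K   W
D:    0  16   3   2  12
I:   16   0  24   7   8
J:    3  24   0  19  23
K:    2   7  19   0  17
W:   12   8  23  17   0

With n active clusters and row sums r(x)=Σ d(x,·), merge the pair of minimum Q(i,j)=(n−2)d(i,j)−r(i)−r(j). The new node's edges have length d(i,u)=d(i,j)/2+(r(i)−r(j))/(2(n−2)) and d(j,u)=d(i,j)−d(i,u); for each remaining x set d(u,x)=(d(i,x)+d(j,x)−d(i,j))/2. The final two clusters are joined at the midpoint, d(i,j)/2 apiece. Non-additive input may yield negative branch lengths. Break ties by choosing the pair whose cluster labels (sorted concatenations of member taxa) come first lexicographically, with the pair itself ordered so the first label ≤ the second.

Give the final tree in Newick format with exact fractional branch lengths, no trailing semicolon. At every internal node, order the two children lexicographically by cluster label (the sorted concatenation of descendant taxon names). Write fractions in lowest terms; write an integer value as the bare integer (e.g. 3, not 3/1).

1. join D+J (d=3, Q=-93) ⇒ DJ; edges |D|=-9/2, |J|=15/2
  updated: d(DJ,I)=37/2, d(DJ,K)=9, d(DJ,W)=16
2. join DJ+K (d=9, Q=-117/2) ⇒ DJK; edges |DJ|=57/8, |K|=15/8
  updated: d(DJK,I)=33/4, d(DJK,W)=12
3. join DJK+I (d=33/4, Q=-113/4) ⇒ DIJK; edges |DJK|=49/8, |I|=17/8
  updated: d(DIJK,W)=47/8
4. join DIJK+W (d=47/8) ⇒ DIJKW; edges |DIJK|=47/16, |W|=47/16
final tree: ((((D:-9/2,J:15/2):57/8,K:15/8):49/8,I:17/8):47/16,W:47/16)
total length: 209/8

((((D:-9/2,J:15/2):57/8,K:15/8):49/8,I:17/8):47/16,W:47/16)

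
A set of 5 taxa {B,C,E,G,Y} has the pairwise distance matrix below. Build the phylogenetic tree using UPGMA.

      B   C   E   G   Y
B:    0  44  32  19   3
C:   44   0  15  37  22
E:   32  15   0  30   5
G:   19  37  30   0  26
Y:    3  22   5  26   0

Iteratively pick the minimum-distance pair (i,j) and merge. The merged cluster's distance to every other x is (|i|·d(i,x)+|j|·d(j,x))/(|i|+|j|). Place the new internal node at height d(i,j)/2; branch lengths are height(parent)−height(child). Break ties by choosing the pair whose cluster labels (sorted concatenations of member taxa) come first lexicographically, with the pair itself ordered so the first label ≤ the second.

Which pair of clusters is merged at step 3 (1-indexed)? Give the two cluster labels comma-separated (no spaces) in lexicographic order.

BY,G

step 1: merge (B,Y) at d=3; branch lengths B→3/2, Y→3/2; new cluster BY
  updated: d(BY,C)=33, d(BY,E)=37/2, d(BY,G)=45/2
step 2: merge (C,E) at d=15; branch lengths C→15/2, E→15/2; new cluster CE
  updated: d(BY,CE)=103/4, d(CE,G)=67/2
step 3: merge (BY,G) at d=45/2; branch lengths BY→39/4, G→45/4; new cluster BGY
  updated: d(BGY,CE)=85/3
step 4: merge (BGY,CE) at d=85/3; branch lengths BGY→35/12, CE→20/3; new cluster BCEGY
final tree: (((B:3/2,Y:3/2):39/4,G:45/4):35/12,(C:15/2,E:15/2):20/3)
total length: 583/12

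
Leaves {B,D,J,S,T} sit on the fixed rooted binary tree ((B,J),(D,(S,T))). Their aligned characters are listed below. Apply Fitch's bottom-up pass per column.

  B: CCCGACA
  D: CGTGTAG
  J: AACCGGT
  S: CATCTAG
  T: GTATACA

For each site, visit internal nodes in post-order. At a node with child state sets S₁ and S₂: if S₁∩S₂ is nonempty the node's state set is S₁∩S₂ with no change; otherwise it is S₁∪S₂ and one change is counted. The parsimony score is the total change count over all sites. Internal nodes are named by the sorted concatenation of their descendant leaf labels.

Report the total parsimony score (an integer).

site 0, node BJ: B={C} ∪ J={A} → {A,C} (+1)
site 0, node ST: S={C} ∪ T={G} → {C,G} (+1)
site 0, node DST: D={C} ∩ ST={C,G} → {C} (+0)
site 0, node BDJST: BJ={A,C} ∩ DST={C} → {C} (+0)
site 1, node BJ: B={C} ∪ J={A} → {A,C} (+1)
site 1, node ST: S={A} ∪ T={T} → {A,T} (+1)
site 1, node DST: D={G} ∪ ST={A,T} → {A,G,T} (+1)
site 1, node BDJST: BJ={A,C} ∩ DST={A,G,T} → {A} (+0)
site 2, node BJ: B={C} ∩ J={C} → {C} (+0)
site 2, node ST: S={T} ∪ T={A} → {A,T} (+1)
site 2, node DST: D={T} ∩ ST={A,T} → {T} (+0)
site 2, node BDJST: BJ={C} ∪ DST={T} → {C,T} (+1)
site 3, node BJ: B={G} ∪ J={C} → {C,G} (+1)
site 3, node ST: S={C} ∪ T={T} → {C,T} (+1)
site 3, node DST: D={G} ∪ ST={C,T} → {C,G,T} (+1)
site 3, node BDJST: BJ={C,G} ∩ DST={C,G,T} → {C,G} (+0)
site 4, node BJ: B={A} ∪ J={G} → {A,G} (+1)
site 4, node ST: S={T} ∪ T={A} → {A,T} (+1)
site 4, node DST: D={T} ∩ ST={A,T} → {T} (+0)
site 4, node BDJST: BJ={A,G} ∪ DST={T} → {A,G,T} (+1)
site 5, node BJ: B={C} ∪ J={G} → {C,G} (+1)
site 5, node ST: S={A} ∪ T={C} → {A,C} (+1)
site 5, node DST: D={A} ∩ ST={A,C} → {A} (+0)
site 5, node BDJST: BJ={C,G} ∪ DST={A} → {A,C,G} (+1)
site 6, node BJ: B={A} ∪ J={T} → {A,T} (+1)
site 6, node ST: S={G} ∪ T={A} → {A,G} (+1)
site 6, node DST: D={G} ∩ ST={A,G} → {G} (+0)
site 6, node BDJST: BJ={A,T} ∪ DST={G} → {A,G,T} (+1)
per-site changes: [2, 3, 2, 3, 3, 3, 3]; total = 19

19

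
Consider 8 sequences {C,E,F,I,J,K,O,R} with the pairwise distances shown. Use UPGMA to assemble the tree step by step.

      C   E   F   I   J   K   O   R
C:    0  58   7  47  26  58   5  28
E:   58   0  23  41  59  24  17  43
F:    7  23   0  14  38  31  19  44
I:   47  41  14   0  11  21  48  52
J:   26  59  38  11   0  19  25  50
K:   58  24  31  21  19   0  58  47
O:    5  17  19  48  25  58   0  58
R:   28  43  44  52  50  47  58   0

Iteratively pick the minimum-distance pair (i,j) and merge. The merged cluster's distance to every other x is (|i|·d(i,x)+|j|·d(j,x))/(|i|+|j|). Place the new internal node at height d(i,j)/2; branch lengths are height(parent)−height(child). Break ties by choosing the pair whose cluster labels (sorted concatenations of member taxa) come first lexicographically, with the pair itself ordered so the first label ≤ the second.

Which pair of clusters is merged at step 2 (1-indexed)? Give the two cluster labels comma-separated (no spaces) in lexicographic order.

I,J

iteration 1: select C,O (d=5); attach at lengths (5/2, 5/2); label the merged cluster CO
  updated: d(CO,E)=75/2, d(CO,F)=13, d(CO,I)=95/2, d(CO,J)=51/2, d(CO,K)=58, d(CO,R)=43
iteration 2: select I,J (d=11); attach at lengths (11/2, 11/2); label the merged cluster IJ
  updated: d(CO,IJ)=73/2, d(E,IJ)=50, d(F,IJ)=26, d(IJ,K)=20, d(IJ,R)=51
iteration 3: select CO,F (d=13); attach at lengths (4, 13/2); label the merged cluster CFO
  updated: d(CFO,E)=98/3, d(CFO,IJ)=33, d(CFO,K)=49, d(CFO,R)=130/3
iteration 4: select IJ,K (d=20); attach at lengths (9/2, 10); label the merged cluster IJK
  updated: d(CFO,IJK)=115/3, d(E,IJK)=124/3, d(IJK,R)=149/3
iteration 5: select CFO,E (d=98/3); attach at lengths (59/6, 49/3); label the merged cluster CEFO
  updated: d(CEFO,IJK)=469/12, d(CEFO,R)=173/4
iteration 6: select CEFO,IJK (d=469/12); attach at lengths (77/24, 229/24); label the merged cluster CEFIJKO
  updated: d(CEFIJKO,R)=46
iteration 7: select CEFIJKO,R (d=46); attach at lengths (83/24, 23); label the merged cluster CEFIJKOR
final tree: (((((C:5/2,O:5/2):4,F:13/2):59/6,E:49/3):77/24,((I:11/2,J:11/2):9/2,K:10):229/24):83/24,R:23)
total length: 851/8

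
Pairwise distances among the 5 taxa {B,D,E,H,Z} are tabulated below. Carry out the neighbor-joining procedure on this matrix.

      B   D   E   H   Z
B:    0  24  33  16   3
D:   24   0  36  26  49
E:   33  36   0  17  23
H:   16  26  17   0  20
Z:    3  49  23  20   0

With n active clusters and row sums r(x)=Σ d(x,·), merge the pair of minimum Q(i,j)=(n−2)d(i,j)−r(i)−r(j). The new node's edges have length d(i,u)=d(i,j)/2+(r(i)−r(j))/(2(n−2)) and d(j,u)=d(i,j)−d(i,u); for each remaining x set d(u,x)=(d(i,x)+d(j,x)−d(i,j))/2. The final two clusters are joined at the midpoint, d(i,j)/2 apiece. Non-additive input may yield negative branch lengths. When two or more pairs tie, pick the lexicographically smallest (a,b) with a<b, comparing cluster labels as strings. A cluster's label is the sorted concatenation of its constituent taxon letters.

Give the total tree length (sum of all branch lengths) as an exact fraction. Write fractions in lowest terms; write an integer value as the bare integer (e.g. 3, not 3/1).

221/4

1. join B+Z (d=3, Q=-162) ⇒ BZ; edges |B|=-5/3, |Z|=14/3
  updated: d(BZ,D)=35, d(BZ,E)=53/2, d(BZ,H)=33/2
2. join BZ+D (d=35, Q=-105) ⇒ BDZ; edges |BZ|=51/4, |D|=89/4
  updated: d(BDZ,E)=55/4, d(BDZ,H)=15/4
3. join BDZ+E (d=55/4, Q=-69/2) ⇒ BDEZ; edges |BDZ|=1/4, |E|=27/2
  updated: d(BDEZ,H)=7/2
4. join BDEZ+H (d=7/2) ⇒ BDEHZ; edges |BDEZ|=7/4, |H|=7/4
final tree: ((((B:-5/3,Z:14/3):51/4,D:89/4):1/4,E:27/2):7/4,H:7/4)
total length: 221/4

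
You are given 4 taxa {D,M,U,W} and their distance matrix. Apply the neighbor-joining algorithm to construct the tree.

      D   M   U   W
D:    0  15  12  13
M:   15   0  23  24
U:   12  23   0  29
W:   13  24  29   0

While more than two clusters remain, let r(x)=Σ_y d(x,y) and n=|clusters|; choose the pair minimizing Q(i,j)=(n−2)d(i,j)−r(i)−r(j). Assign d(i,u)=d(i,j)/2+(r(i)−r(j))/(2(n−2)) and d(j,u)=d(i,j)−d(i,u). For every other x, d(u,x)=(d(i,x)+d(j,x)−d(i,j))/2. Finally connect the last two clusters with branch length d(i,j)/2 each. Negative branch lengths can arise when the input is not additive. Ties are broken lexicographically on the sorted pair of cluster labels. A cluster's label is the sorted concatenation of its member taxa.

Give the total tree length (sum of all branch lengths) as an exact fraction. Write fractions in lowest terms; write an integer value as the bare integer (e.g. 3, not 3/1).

iteration 1: select D,U (d=12, Q=-80); attach at lengths (0, 12); label the merged cluster DU
  updated: d(DU,M)=13, d(DU,W)=15
iteration 2: select DU,M (d=13, Q=-52); attach at lengths (2, 11); label the merged cluster DMU
  updated: d(DMU,W)=13
iteration 3: select DMU,W (d=13); attach at lengths (13/2, 13/2); label the merged cluster DMUW
final tree: (((D:0,U:12):2,M:11):13/2,W:13/2)
total length: 38

38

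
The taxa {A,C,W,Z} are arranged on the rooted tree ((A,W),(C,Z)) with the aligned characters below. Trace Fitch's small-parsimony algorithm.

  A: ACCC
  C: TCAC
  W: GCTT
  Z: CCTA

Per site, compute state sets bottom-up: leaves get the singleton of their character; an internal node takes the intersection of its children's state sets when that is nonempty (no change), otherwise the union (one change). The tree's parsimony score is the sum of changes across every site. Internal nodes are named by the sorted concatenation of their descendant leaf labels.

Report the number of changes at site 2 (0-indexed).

2

site 0, node AW: A={A} ∪ W={G} → {A,G} (+1)
site 0, node CZ: C={T} ∪ Z={C} → {C,T} (+1)
site 0, node ACWZ: AW={A,G} ∪ CZ={C,T} → {A,C,G,T} (+1)
site 1, node AW: A={C} ∩ W={C} → {C} (+0)
site 1, node CZ: C={C} ∩ Z={C} → {C} (+0)
site 1, node ACWZ: AW={C} ∩ CZ={C} → {C} (+0)
site 2, node AW: A={C} ∪ W={T} → {C,T} (+1)
site 2, node CZ: C={A} ∪ Z={T} → {A,T} (+1)
site 2, node ACWZ: AW={C,T} ∩ CZ={A,T} → {T} (+0)
site 3, node AW: A={C} ∪ W={T} → {C,T} (+1)
site 3, node CZ: C={C} ∪ Z={A} → {A,C} (+1)
site 3, node ACWZ: AW={C,T} ∩ CZ={A,C} → {C} (+0)
per-site changes: [3, 0, 2, 2]; total = 7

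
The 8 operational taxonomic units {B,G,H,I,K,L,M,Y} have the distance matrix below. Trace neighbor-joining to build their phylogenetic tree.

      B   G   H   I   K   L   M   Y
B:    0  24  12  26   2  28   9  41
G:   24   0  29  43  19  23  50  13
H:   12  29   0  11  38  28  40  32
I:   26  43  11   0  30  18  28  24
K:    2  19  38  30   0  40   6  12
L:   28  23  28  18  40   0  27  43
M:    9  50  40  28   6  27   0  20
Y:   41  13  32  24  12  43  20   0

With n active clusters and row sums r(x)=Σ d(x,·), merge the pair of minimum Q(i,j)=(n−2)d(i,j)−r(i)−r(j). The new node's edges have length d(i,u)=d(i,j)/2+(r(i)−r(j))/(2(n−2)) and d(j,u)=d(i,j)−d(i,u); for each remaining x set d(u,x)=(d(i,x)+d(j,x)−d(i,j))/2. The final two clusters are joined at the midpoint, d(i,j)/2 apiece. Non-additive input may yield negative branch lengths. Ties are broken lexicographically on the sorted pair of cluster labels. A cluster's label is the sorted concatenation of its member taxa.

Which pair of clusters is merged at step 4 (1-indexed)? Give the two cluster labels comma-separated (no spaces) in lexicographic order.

GY,HIL

iteration 1: select G,Y (d=13, Q=-308); attach at lengths (47/6, 31/6); label the merged cluster GY
  updated: d(B,GY)=26, d(GY,H)=24, d(GY,I)=27, d(GY,K)=9, d(GY,L)=53/2, d(GY,M)=57/2
iteration 2: select H,I (d=11, Q=-238); attach at lengths (34/5, 21/5); label the merged cluster HI
  updated: d(B,HI)=27/2, d(GY,HI)=20, d(HI,K)=57/2, d(HI,L)=35/2, d(HI,M)=57/2
iteration 3: select HI,L (d=35/2, Q=-177); attach at lengths (39/8, 101/8); label the merged cluster HIL
  updated: d(B,HIL)=12, d(GY,HIL)=29/2, d(HIL,K)=51/2, d(HIL,M)=19
iteration 4: select GY,HIL (d=29/2, Q=-211/2); attach at lengths (101/12, 73/12); label the merged cluster GHILY
  updated: d(B,GHILY)=47/4, d(GHILY,K)=10, d(GHILY,M)=33/2
iteration 5: select B,GHILY (d=47/4, Q=-75/2); attach at lengths (2, 39/4); label the merged cluster BGHILY
  updated: d(BGHILY,K)=1/8, d(BGHILY,M)=55/8
iteration 6: select BGHILY,K (d=1/8, Q=-13); attach at lengths (1/2, -3/8); label the merged cluster BGHIKLY
  updated: d(BGHIKLY,M)=51/8
iteration 7: select BGHIKLY,M (d=51/8); attach at lengths (51/16, 51/16); label the merged cluster BGHIKLMY
final tree: (((B:2,((G:47/6,Y:31/6):101/12,((H:34/5,I:21/5):39/8,L:101/8):73/12):39/4):1/2,K:-3/8):51/16,M:51/16)
total length: 297/4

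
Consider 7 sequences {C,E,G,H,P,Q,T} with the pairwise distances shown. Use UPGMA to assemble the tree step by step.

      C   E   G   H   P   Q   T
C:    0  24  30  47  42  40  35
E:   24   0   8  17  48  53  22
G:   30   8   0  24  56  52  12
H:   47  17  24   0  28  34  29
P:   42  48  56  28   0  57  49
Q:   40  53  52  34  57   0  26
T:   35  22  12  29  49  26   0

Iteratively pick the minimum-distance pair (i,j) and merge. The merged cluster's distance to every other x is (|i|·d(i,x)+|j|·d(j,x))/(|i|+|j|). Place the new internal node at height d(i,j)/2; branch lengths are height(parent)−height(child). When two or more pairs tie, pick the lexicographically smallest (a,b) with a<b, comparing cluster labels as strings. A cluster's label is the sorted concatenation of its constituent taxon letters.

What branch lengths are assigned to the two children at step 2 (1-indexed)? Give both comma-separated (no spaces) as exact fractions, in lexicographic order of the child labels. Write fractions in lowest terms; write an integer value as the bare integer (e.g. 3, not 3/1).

9/2,17/2

1. join E+G (d=8) ⇒ EG; edges |E|=4, |G|=4
  updated: d(C,EG)=27, d(EG,H)=41/2, d(EG,P)=52, d(EG,Q)=105/2, d(EG,T)=17
2. join EG+T (d=17) ⇒ EGT; edges |EG|=9/2, |T|=17/2
  updated: d(C,EGT)=89/3, d(EGT,H)=70/3, d(EGT,P)=51, d(EGT,Q)=131/3
3. join EGT+H (d=70/3) ⇒ EGHT; edges |EGT|=19/6, |H|=35/3
  updated: d(C,EGHT)=34, d(EGHT,P)=181/4, d(EGHT,Q)=165/4
4. join C+EGHT (d=34) ⇒ CEGHT; edges |C|=17, |EGHT|=16/3
  updated: d(CEGHT,P)=223/5, d(CEGHT,Q)=41
5. join CEGHT+Q (d=41) ⇒ CEGHQT; edges |CEGHT|=7/2, |Q|=41/2
  updated: d(CEGHQT,P)=140/3
6. join CEGHQT+P (d=140/3) ⇒ CEGHPQT; edges |CEGHQT|=17/6, |P|=70/3
final tree: (((C:17,(((E:4,G:4):9/2,T:17/2):19/6,H:35/3):16/3):7/2,Q:41/2):17/6,P:70/3)
total length: 325/3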